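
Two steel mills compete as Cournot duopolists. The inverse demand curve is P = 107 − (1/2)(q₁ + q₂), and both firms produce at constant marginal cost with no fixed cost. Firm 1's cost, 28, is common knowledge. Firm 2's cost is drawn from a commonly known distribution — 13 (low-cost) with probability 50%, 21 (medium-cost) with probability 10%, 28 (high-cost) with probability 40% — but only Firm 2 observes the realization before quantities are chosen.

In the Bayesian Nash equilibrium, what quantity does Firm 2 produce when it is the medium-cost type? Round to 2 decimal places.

62.40

Type-c best response for Firm 2: q₂(c) = (107 − c) − q₁/2.
Firm 1 maximizes expected profit; its first-order condition is 107 − q₁ − (1/2)E[q₂] − 28 = 0.
Substituting E[q₂] and solving: E[c₂] = 19.8, so q₁ = (107 − 2·28 + 19.8)/(3/2) = 47.2.
q₂(medium-cost) = (107 − 21 − (1/2)·47.2) = 62.4.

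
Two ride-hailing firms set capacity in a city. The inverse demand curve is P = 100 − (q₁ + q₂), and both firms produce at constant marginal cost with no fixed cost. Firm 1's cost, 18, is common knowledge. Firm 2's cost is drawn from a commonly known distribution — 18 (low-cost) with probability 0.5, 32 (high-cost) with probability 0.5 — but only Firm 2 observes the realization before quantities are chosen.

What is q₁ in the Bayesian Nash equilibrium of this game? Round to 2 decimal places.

29.67

Firm 2 with cost c maximizes (100 − (q₁+q₂) − c)·q₂, giving q₂(c) = (100 − c − q₁)/2.
E[c₂] = 0.5·18 + 0.5·32 = 25
Firm 1's FOC against E[q₂] yields q₁ = (100 − 2·18 + E[c₂])/3 = (100 − 36 + 25)/3 = 29.6667.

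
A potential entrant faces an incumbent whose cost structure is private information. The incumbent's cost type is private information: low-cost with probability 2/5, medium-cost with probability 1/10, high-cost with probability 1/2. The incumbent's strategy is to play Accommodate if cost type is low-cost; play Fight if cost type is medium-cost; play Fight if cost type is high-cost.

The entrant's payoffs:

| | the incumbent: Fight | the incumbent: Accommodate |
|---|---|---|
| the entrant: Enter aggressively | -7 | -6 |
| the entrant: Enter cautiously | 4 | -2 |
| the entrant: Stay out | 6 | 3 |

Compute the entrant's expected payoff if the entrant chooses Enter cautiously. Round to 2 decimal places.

1.60

E[Enter cautiously] = 2/5·(-2) + 1/10·4 + 1/2·4 = (-4/5) + 2/5 + 2 = 8/5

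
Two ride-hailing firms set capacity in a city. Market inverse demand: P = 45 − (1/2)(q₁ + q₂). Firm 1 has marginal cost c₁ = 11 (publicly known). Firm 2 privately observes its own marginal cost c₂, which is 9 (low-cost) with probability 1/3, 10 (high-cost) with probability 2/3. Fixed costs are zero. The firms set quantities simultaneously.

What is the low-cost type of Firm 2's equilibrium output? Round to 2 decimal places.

Each type of Firm 2 best-responds to q₁; Firm 1 best-responds to the expected q₂ over Firm 2's types.
Firm 2 with cost c maximizes (45 − (1/2)(q₁+q₂) − c)·q₂, giving q₂(c) = (45 − c − (1/2)q₁).
E[c₂] = 1/3·9 + 2/3·10 = 9.66667
Firm 1's FOC against E[q₂] yields q₁ = (45 − 2·11 + E[c₂])/(3/2) = (45 − 22 + 9.66667)/(3/2) = 21.7778.
q₂(low-cost) = (45 − 9 − (1/2)·21.7778) = 25.1111.

25.11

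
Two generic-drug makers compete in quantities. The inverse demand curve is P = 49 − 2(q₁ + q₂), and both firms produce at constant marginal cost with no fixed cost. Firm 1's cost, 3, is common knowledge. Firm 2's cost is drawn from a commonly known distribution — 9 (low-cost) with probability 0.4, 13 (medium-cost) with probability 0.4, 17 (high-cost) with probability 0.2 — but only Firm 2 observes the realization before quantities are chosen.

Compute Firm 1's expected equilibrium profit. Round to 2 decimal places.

Type-c best response for Firm 2: q₂(c) = (49 − c)/4 − q₁/2.
Firm 1 maximizes expected profit; its first-order condition is 49 − 4q₁ − 2E[q₂] − 3 = 0.
Substituting E[q₂] and solving: E[c₂] = 12.2, so q₁ = (49 − 2·3 + 12.2)/6 = 9.2.
E[P] = 49 − 2·(q₁ + E[q₂]) = 21.4; Firm 1's expected profit = (E[P] − 3)·q₁ = (21.4 − 3)·9.2 = 169.28.

169.28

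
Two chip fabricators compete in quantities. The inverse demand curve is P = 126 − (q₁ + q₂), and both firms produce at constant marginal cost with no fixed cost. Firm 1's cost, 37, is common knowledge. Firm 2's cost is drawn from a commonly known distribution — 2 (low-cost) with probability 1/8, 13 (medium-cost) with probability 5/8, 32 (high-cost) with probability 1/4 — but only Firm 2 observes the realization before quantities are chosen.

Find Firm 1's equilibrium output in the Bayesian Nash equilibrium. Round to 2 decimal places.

22.79

Type-c best response for Firm 2: q₂(c) = (126 − c)/2 − q₁/2.
Firm 1 maximizes expected profit; its first-order condition is 126 − 2q₁ − E[q₂] − 37 = 0.
Substituting E[q₂] and solving: E[c₂] = 16.375, so q₁ = (126 − 2·37 + 16.375)/3 = 22.7917.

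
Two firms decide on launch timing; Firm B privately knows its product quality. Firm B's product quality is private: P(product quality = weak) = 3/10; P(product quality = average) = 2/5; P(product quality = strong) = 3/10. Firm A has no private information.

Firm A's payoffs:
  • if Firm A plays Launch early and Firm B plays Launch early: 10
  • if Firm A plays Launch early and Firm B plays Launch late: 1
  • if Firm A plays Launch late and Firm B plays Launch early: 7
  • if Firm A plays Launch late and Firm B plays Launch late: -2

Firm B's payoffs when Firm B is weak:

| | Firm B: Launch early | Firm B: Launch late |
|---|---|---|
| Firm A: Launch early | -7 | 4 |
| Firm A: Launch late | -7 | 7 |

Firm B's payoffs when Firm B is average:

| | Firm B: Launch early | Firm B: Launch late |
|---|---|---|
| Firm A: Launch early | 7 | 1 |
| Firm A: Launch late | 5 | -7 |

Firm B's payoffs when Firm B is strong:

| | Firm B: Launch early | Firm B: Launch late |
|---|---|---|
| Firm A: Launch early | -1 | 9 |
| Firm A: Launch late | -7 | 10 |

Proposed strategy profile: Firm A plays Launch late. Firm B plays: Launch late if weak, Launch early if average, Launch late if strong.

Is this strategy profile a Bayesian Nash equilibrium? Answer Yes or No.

A profile is a BNE iff every type of every player is best-responding given beliefs about the other side.
Firm A plays Launch late: E[Launch late] = 3/10·(-2) + 2/5·(7) + 3/10·(-2) = 8/5; E[Launch early] = 23/5. Not best-responding. ✗
Firm B (product quality weak), facing Launch late: Launch early gives -7, Launch late gives 7. Proposed Launch late is best. ✓
Firm B (product quality average), facing Launch late: Launch early gives 5, Launch late gives -7. Proposed Launch early is best. ✓
Firm B (product quality strong), facing Launch late: Launch early gives -7, Launch late gives 10. Proposed Launch late is best. ✓

No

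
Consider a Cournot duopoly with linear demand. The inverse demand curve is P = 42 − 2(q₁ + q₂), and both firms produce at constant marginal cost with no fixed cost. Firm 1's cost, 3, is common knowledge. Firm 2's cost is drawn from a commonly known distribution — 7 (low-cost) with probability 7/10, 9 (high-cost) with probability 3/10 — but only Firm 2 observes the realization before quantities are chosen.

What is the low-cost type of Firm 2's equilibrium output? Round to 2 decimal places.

5.12

Type-c best response for Firm 2: q₂(c) = (42 − c)/4 − q₁/2.
Firm 1 maximizes expected profit; its first-order condition is 42 − 4q₁ − 2E[q₂] − 3 = 0.
Substituting E[q₂] and solving: E[c₂] = 7.6, so q₁ = (42 − 2·3 + 7.6)/6 = 7.26667.
q₂(low-cost) = (42 − 7 − 2·7.26667)/4 = 5.11667.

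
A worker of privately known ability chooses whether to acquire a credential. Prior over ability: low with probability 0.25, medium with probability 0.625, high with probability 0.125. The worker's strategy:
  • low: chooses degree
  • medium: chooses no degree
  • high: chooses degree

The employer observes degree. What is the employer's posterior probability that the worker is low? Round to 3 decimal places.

0.667

P(degree) = 0.25·1 + 0.625·0 + 0.125·1 = 0.375
P(low | degree) = (0.25·1) / 0.375 = 0.25 / 0.375 = 0.666667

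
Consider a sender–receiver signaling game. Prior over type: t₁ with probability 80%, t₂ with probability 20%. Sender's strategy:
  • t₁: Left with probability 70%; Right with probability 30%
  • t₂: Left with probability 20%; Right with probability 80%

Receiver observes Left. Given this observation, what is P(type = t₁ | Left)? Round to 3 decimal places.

P(Left) = 0.8·0.7 + 0.2·0.2 = 0.6
P(t₁ | Left) = (0.8·0.7) / 0.6 = 0.56 / 0.6 = 0.933333

0.933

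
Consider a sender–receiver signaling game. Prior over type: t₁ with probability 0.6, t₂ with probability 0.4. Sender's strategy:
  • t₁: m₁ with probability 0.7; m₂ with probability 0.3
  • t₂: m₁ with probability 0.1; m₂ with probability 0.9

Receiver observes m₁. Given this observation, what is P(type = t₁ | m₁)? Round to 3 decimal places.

0.913

P(m₁) = 0.6·0.7 + 0.4·0.1 = 0.46
P(t₁ | m₁) = (0.6·0.7) / 0.46 = 0.42 / 0.46 = 0.913043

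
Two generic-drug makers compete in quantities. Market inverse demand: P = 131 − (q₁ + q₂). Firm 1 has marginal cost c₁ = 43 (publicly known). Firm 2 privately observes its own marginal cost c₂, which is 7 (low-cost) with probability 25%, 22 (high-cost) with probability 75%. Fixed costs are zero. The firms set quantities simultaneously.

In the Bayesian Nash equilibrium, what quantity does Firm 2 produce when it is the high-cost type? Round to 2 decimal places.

Firm 2 with cost c maximizes (131 − (q₁+q₂) − c)·q₂, giving q₂(c) = (131 − c − q₁)/2.
E[c₂] = 0.25·7 + 0.75·22 = 18.25
Firm 1's FOC against E[q₂] yields q₁ = (131 − 2·43 + E[c₂])/3 = (131 − 86 + 18.25)/3 = 21.0833.
q₂(high-cost) = (131 − 22 − 21.0833)/2 = 43.9583.

43.96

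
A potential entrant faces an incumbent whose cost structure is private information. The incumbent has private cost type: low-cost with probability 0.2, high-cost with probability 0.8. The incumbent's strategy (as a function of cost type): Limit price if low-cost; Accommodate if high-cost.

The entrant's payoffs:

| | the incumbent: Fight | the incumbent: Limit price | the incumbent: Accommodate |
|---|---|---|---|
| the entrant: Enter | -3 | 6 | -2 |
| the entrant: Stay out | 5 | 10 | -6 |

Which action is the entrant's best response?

Enter

Compute the entrant's expected payoff for each action, taking the expectation over the incumbent's type.
E[Enter] = 0.2·(6) + 0.8·(-2) = -0.4
E[Stay out] = 0.2·(10) + 0.8·(-6) = -2.8
Best response: Enter (-0.4 is the largest).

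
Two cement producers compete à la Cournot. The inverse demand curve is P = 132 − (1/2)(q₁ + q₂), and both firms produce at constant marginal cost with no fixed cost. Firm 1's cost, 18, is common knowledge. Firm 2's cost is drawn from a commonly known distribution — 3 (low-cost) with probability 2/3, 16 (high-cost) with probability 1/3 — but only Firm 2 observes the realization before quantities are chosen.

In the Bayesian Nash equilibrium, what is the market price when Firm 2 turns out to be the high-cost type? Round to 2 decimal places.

56.78

Type-c best response for Firm 2: q₂(c) = (132 − c) − q₁/2.
Firm 1 maximizes expected profit; its first-order condition is 132 − q₁ − (1/2)E[q₂] − 18 = 0.
Substituting E[q₂] and solving: E[c₂] = 7.33333, so q₁ = (132 − 2·18 + 7.33333)/(3/2) = 68.8889.
q₂(high-cost) = 81.5556, so P = 132 − (1/2)·(68.8889 + 81.5556) = 56.7778.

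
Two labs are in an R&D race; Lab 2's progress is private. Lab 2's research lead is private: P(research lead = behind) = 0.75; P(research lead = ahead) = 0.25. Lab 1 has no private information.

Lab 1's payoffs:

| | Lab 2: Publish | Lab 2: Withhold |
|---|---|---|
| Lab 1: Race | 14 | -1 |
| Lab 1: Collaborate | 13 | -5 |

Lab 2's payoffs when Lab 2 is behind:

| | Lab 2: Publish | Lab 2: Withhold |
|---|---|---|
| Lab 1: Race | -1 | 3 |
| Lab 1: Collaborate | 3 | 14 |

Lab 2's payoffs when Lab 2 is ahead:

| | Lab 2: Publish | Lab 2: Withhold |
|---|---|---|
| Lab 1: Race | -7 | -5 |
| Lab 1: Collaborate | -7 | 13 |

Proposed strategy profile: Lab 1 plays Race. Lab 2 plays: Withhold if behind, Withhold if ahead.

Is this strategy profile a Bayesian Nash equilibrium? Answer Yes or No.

A profile is a BNE iff every type of every player is best-responding given beliefs about the other side.
Lab 1 plays Race: E[Race] = 0.75·(-1) + 0.25·(-1) = -1; E[Collaborate] = -5. Best-responding. ✓
Lab 2 (research lead behind), facing Race: Publish gives -1, Withhold gives 3. Proposed Withhold is best. ✓
Lab 2 (research lead ahead), facing Race: Publish gives -7, Withhold gives -5. Proposed Withhold is best. ✓

Yes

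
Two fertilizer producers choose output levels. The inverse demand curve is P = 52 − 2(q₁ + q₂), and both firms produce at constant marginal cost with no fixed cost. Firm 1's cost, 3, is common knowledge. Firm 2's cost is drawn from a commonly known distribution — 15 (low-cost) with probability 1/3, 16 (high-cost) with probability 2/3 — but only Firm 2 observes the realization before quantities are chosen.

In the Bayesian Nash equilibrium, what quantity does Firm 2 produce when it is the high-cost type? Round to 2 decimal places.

Type-c best response for Firm 2: q₂(c) = (52 − c)/4 − q₁/2.
Firm 1 maximizes expected profit; its first-order condition is 52 − 4q₁ − 2E[q₂] − 3 = 0.
Substituting E[q₂] and solving: E[c₂] = 15.6667, so q₁ = (52 − 2·3 + 15.6667)/6 = 10.2778.
q₂(high-cost) = (52 − 16 − 2·10.2778)/4 = 3.86111.

3.86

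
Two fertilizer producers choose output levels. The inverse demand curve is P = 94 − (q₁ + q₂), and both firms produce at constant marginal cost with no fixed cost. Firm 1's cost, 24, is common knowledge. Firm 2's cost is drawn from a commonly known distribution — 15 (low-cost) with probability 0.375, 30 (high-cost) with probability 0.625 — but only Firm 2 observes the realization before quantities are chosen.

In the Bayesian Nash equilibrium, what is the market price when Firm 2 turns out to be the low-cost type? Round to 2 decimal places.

Type-c best response for Firm 2: q₂(c) = (94 − c)/2 − q₁/2.
Firm 1 maximizes expected profit; its first-order condition is 94 − 2q₁ − E[q₂] − 24 = 0.
Substituting E[q₂] and solving: E[c₂] = 24.375, so q₁ = (94 − 2·24 + 24.375)/3 = 23.4583.
q₂(low-cost) = 27.7708, so P = 94 − (23.4583 + 27.7708) = 42.7708.

42.77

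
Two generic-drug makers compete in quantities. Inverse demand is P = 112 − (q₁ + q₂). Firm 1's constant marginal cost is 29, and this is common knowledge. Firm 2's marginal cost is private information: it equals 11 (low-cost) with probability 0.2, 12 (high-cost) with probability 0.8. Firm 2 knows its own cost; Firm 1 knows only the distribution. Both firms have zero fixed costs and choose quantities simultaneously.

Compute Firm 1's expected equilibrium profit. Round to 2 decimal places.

481.07

Type-c best response for Firm 2: q₂(c) = (112 − c)/2 − q₁/2.
Firm 1 maximizes expected profit; its first-order condition is 112 − 2q₁ − E[q₂] − 29 = 0.
Substituting E[q₂] and solving: E[c₂] = 11.8, so q₁ = (112 − 2·29 + 11.8)/3 = 21.9333.
E[P] = 112 − (q₁ + E[q₂]) = 50.9333; Firm 1's expected profit = (E[P] − 29)·q₁ = (50.9333 − 29)·21.9333 = 481.071.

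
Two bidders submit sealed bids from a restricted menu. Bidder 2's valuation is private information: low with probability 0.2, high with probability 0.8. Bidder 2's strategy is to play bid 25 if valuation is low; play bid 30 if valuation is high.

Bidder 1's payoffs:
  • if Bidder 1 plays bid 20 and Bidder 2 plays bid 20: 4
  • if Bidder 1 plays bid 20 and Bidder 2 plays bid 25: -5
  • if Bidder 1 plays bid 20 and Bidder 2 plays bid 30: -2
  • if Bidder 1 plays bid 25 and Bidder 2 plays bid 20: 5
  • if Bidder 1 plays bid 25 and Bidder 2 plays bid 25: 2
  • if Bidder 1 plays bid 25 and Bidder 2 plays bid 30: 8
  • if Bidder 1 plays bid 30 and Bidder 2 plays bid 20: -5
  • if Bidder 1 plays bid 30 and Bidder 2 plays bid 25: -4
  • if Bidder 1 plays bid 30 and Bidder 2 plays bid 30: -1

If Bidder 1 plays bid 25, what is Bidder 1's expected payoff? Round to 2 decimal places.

E[bid 25] = 0.2·2 + 0.8·8 = 0.4 + 6.4 = 6.8

6.80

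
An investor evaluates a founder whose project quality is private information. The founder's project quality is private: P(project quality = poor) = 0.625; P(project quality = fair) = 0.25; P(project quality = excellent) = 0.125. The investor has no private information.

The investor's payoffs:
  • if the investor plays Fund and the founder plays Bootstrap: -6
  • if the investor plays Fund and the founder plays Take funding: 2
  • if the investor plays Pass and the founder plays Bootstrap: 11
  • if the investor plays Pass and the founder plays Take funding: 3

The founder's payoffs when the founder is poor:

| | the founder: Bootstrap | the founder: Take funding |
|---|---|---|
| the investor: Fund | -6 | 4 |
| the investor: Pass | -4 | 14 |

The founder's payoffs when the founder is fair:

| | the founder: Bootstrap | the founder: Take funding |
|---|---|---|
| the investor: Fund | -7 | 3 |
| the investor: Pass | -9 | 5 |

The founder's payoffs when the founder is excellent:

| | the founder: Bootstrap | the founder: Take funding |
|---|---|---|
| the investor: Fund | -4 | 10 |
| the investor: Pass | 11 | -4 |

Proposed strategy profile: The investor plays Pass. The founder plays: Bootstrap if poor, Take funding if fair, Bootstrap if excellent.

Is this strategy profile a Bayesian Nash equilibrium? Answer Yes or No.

No

The investor plays Pass: E[Pass] = 0.625·(11) + 0.25·(3) + 0.125·(11) = 9; E[Fund] = -4. Best-responding. ✓
The founder (project quality poor), facing Pass: Bootstrap gives -4, Take funding gives 14. Proposed Bootstrap is not best — profitable deviation exists. ✗
The founder (project quality fair), facing Pass: Bootstrap gives -9, Take funding gives 5. Proposed Take funding is best. ✓
The founder (project quality excellent), facing Pass: Bootstrap gives 11, Take funding gives -4. Proposed Bootstrap is best. ✓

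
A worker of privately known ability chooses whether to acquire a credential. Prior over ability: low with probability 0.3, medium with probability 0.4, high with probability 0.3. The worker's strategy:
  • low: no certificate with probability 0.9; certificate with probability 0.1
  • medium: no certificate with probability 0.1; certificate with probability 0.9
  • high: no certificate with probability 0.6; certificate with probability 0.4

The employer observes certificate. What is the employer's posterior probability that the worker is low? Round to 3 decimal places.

P(certificate) = 0.3·0.1 + 0.4·0.9 + 0.3·0.4 = 0.51
P(low | certificate) = (0.3·0.1) / 0.51 = 0.03 / 0.51 = 0.0588235

0.059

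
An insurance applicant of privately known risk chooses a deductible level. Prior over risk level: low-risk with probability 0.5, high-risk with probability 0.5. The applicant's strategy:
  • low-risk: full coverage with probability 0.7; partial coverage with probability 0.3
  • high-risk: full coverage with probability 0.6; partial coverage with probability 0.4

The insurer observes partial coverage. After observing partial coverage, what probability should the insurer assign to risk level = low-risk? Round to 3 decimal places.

0.429

P(partial coverage) = 0.5·0.3 + 0.5·0.4 = 0.35
P(low-risk | partial coverage) = (0.5·0.3) / 0.35 = 0.15 / 0.35 = 0.428571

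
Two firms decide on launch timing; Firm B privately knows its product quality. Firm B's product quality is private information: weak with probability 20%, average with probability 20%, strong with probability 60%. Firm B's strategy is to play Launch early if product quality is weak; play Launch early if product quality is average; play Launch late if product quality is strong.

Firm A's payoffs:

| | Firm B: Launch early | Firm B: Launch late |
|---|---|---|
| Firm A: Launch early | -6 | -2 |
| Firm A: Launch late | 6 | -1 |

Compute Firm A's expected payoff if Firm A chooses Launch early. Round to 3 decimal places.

-3.600

Take the expectation over Firm B's product quality, weighting each type's action by its prior probability.
E[Launch early] = 0.2·(-6) + 0.2·(-6) + 0.6·(-2) = (-1.2) + (-1.2) + (-1.2) = -3.6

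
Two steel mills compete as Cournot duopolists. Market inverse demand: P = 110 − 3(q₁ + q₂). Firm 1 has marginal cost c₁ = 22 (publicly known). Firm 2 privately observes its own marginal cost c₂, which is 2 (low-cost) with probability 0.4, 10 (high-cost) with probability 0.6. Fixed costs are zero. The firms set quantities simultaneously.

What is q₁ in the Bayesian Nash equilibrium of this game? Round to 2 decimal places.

Type-c best response for Firm 2: q₂(c) = (110 − c)/6 − q₁/2.
Firm 1 maximizes expected profit; its first-order condition is 110 − 6q₁ − 3E[q₂] − 22 = 0.
Substituting E[q₂] and solving: E[c₂] = 6.8, so q₁ = (110 − 2·22 + 6.8)/9 = 8.08889.

8.09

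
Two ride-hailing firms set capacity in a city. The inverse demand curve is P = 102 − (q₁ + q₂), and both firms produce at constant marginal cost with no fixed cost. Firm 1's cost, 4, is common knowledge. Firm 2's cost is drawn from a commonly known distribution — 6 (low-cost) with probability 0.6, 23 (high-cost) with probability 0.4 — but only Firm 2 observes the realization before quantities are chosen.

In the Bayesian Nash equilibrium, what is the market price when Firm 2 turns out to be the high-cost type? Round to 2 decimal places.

44.70

Type-c best response for Firm 2: q₂(c) = (102 − c)/2 − q₁/2.
Firm 1 maximizes expected profit; its first-order condition is 102 − 2q₁ − E[q₂] − 4 = 0.
Substituting E[q₂] and solving: E[c₂] = 12.8, so q₁ = (102 − 2·4 + 12.8)/3 = 35.6.
q₂(high-cost) = 21.7, so P = 102 − (35.6 + 21.7) = 44.7.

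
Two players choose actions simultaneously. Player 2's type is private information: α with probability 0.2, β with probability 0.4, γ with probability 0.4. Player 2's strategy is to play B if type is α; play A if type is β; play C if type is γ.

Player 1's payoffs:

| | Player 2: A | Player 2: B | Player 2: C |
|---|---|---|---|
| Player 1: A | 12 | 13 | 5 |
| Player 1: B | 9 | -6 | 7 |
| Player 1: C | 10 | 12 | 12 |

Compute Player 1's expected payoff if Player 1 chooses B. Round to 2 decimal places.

E[B] = 0.2·(-6) + 0.4·9 + 0.4·7 = (-1.2) + 3.6 + 2.8 = 5.2

5.20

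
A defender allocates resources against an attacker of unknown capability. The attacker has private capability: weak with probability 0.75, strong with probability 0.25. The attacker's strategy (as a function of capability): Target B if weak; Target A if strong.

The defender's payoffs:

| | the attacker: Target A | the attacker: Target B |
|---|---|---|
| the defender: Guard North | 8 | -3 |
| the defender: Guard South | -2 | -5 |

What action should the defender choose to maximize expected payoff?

E[Guard North] = 0.75·(-3) + 0.25·(8) = -0.25
E[Guard South] = 0.75·(-5) + 0.25·(-2) = -4.25
Best response: Guard North (-0.25 is the largest).

Guard North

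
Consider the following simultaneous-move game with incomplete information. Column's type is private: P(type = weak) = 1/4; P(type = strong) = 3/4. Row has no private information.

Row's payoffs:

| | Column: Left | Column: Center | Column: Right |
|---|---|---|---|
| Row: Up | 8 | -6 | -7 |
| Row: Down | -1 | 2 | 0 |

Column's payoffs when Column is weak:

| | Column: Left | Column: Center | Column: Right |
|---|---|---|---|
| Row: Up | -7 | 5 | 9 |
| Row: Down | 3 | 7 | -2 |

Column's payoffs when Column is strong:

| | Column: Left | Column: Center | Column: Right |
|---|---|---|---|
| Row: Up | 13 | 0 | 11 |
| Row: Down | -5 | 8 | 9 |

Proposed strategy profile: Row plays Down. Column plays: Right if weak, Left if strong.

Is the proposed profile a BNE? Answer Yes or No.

A profile is a BNE iff every type of every player is best-responding given beliefs about the other side.
Row plays Down: E[Down] = 1/4·(0) + 3/4·(-1) = -3/4; E[Up] = 17/4. Not best-responding. ✗
Column (type weak), facing Down: Left gives 3, Center gives 7, Right gives -2. Proposed Right is not best — profitable deviation exists. ✗
Column (type strong), facing Down: Left gives -5, Center gives 8, Right gives 9. Proposed Left is not best — profitable deviation exists. ✗

No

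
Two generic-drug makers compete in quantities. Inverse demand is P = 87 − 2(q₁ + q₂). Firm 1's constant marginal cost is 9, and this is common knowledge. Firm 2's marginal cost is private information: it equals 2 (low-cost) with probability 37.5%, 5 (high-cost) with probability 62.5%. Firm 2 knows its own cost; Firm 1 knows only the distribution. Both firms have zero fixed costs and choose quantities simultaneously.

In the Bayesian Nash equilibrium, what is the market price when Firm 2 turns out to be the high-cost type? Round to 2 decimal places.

33.85

Firm 2 with cost c maximizes (87 − 2(q₁+q₂) − c)·q₂, giving q₂(c) = (87 − c − 2q₁)/4.
E[c₂] = 0.375·2 + 0.625·5 = 3.875
Firm 1's FOC against E[q₂] yields q₁ = (87 − 2·9 + E[c₂])/6 = (87 − 18 + 3.875)/6 = 12.1458.
q₂(high-cost) = 14.4271, so P = 87 − 2·(12.1458 + 14.4271) = 33.8542.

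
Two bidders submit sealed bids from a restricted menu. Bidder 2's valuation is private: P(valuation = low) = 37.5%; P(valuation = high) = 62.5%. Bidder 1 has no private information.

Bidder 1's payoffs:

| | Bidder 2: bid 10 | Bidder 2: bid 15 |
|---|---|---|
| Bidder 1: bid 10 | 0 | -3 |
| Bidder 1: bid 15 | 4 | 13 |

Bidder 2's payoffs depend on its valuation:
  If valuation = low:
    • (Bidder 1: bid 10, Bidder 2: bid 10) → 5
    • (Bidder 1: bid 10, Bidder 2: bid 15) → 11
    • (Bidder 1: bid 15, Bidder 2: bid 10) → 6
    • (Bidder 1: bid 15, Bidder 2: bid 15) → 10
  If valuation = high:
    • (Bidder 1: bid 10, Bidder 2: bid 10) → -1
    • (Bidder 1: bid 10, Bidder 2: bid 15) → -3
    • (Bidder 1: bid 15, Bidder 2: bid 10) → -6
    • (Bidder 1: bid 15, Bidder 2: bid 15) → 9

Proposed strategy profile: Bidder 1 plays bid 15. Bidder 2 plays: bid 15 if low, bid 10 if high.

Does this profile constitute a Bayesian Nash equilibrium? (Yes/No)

No

A profile is a BNE iff every type of every player is best-responding given beliefs about the other side.
Bidder 1 plays bid 15: E[bid 15] = 0.375·(13) + 0.625·(4) = 7.375; E[bid 10] = -1.125. Best-responding. ✓
Bidder 2 (valuation low), facing bid 15: bid 10 gives 6, bid 15 gives 10. Proposed bid 15 is best. ✓
Bidder 2 (valuation high), facing bid 15: bid 10 gives -6, bid 15 gives 9. Proposed bid 10 is not best — profitable deviation exists. ✗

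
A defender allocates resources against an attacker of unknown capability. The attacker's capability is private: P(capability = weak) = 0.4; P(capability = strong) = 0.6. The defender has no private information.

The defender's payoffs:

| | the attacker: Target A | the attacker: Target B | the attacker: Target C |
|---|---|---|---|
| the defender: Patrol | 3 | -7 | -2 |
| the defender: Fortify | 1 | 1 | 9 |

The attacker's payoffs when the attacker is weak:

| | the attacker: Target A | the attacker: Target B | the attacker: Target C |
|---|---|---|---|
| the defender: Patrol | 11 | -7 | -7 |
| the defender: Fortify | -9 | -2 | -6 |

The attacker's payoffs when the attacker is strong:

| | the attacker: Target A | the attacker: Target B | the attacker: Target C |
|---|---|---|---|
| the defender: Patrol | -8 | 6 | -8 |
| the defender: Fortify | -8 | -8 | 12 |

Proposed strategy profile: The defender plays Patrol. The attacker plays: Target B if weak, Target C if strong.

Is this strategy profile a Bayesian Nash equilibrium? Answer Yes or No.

No

A profile is a BNE iff every type of every player is best-responding given beliefs about the other side.
The defender plays Patrol: E[Patrol] = 0.4·(-7) + 0.6·(-2) = -4; E[Fortify] = 5.8. Not best-responding. ✗
The attacker (capability weak), facing Patrol: Target A gives 11, Target B gives -7, Target C gives -7. Proposed Target B is not best — profitable deviation exists. ✗
The attacker (capability strong), facing Patrol: Target A gives -8, Target B gives 6, Target C gives -8. Proposed Target C is not best — profitable deviation exists. ✗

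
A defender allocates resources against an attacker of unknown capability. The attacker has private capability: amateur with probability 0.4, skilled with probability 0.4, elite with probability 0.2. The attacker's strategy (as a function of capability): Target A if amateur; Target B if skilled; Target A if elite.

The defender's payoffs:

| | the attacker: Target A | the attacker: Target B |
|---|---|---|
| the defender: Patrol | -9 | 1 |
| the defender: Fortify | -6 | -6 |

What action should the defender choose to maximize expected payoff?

E[Patrol] = 0.4·(-9) + 0.4·(1) + 0.2·(-9) = -5
E[Fortify] = 0.4·(-6) + 0.4·(-6) + 0.2·(-6) = -6
Best response: Patrol (-5 is the largest).

Patrol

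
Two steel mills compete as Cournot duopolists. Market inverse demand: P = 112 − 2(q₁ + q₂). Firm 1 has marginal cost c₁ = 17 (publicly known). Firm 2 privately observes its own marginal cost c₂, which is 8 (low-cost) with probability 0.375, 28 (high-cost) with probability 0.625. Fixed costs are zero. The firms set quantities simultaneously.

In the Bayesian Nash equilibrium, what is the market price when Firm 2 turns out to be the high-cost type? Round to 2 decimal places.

Firm 2 with cost c maximizes (112 − 2(q₁+q₂) − c)·q₂, giving q₂(c) = (112 − c − 2q₁)/4.
E[c₂] = 0.375·8 + 0.625·28 = 20.5
Firm 1's FOC against E[q₂] yields q₁ = (112 − 2·17 + E[c₂])/6 = (112 − 34 + 20.5)/6 = 16.4167.
q₂(high-cost) = 12.7917, so P = 112 − 2·(16.4167 + 12.7917) = 53.5833.

53.58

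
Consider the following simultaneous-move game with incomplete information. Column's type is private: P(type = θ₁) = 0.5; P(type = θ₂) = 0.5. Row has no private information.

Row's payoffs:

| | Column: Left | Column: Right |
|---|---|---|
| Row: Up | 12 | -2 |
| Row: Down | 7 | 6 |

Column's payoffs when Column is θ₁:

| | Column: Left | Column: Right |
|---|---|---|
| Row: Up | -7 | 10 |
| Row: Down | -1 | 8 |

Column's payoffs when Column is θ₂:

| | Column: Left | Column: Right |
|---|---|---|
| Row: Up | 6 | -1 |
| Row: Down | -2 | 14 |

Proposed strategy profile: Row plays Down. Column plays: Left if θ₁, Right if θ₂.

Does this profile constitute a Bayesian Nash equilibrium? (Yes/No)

A profile is a BNE iff every type of every player is best-responding given beliefs about the other side.
Row plays Down: E[Down] = 0.5·(7) + 0.5·(6) = 6.5; E[Up] = 5. Best-responding. ✓
Column (type θ₁), facing Down: Left gives -1, Right gives 8. Proposed Left is not best — profitable deviation exists. ✗
Column (type θ₂), facing Down: Left gives -2, Right gives 14. Proposed Right is best. ✓

No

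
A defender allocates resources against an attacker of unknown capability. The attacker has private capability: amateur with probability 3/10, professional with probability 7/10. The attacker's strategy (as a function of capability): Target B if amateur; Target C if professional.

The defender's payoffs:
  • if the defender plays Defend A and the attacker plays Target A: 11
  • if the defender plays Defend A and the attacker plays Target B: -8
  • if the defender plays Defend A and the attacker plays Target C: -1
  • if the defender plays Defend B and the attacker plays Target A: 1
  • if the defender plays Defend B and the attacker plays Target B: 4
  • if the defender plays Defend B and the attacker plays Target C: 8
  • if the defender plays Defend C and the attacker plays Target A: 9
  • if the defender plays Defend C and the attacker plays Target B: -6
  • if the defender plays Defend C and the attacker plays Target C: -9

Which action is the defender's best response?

Compute the defender's expected payoff for each action, taking the expectation over the attacker's type.
E[Defend A] = 3/10·(-8) + 7/10·(-1) = -31/10
E[Defend B] = 3/10·(4) + 7/10·(8) = 34/5
E[Defend C] = 3/10·(-6) + 7/10·(-9) = -81/10
Best response: Defend B (34/5 is the largest).

Defend B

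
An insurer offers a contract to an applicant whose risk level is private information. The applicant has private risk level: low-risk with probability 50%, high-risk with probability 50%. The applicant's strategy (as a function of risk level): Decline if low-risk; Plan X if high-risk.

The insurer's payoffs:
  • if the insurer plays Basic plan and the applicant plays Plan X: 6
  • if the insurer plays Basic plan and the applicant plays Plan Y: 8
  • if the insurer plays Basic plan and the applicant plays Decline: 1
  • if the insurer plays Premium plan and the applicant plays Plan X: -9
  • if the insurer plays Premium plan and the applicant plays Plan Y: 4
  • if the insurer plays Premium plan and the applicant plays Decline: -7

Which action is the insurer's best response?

Basic plan

E[Basic plan] = 0.5·(1) + 0.5·(6) = 3.5
E[Premium plan] = 0.5·(-7) + 0.5·(-9) = -8
Best response: Basic plan (3.5 is the largest).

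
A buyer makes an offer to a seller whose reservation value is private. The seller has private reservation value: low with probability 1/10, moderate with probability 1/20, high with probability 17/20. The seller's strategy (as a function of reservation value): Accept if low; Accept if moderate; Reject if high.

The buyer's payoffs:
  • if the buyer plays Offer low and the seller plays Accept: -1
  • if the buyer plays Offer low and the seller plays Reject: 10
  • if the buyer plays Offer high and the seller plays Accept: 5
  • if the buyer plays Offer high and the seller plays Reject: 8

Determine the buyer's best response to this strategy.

Offer low

Compute the buyer's expected payoff for each action, taking the expectation over the seller's type.
E[Offer low] = 1/10·(-1) + 1/20·(-1) + 17/20·(10) = 167/20
E[Offer high] = 1/10·(5) + 1/20·(5) + 17/20·(8) = 151/20
Best response: Offer low (167/20 is the largest).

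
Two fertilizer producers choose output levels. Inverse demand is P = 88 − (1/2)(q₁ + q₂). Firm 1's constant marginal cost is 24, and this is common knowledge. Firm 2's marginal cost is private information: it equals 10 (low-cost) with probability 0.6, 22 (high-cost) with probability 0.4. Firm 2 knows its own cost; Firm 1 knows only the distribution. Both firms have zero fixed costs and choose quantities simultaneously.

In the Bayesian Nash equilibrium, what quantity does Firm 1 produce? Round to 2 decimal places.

36.53

Firm 2 with cost c maximizes (88 − (1/2)(q₁+q₂) − c)·q₂, giving q₂(c) = (88 − c − (1/2)q₁).
E[c₂] = 0.6·10 + 0.4·22 = 14.8
Firm 1's FOC against E[q₂] yields q₁ = (88 − 2·24 + E[c₂])/(3/2) = (88 − 48 + 14.8)/(3/2) = 36.5333.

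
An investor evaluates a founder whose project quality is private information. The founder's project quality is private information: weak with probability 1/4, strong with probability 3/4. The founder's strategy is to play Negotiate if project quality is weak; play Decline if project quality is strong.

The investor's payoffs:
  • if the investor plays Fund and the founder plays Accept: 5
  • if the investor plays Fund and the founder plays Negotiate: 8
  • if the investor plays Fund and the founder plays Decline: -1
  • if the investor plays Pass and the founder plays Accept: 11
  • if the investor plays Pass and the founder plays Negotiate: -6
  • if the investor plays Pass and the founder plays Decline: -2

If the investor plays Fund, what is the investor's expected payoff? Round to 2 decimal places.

1.25

E[Fund] = 1/4·8 + 3/4·(-1) = 2 + (-3/4) = 5/4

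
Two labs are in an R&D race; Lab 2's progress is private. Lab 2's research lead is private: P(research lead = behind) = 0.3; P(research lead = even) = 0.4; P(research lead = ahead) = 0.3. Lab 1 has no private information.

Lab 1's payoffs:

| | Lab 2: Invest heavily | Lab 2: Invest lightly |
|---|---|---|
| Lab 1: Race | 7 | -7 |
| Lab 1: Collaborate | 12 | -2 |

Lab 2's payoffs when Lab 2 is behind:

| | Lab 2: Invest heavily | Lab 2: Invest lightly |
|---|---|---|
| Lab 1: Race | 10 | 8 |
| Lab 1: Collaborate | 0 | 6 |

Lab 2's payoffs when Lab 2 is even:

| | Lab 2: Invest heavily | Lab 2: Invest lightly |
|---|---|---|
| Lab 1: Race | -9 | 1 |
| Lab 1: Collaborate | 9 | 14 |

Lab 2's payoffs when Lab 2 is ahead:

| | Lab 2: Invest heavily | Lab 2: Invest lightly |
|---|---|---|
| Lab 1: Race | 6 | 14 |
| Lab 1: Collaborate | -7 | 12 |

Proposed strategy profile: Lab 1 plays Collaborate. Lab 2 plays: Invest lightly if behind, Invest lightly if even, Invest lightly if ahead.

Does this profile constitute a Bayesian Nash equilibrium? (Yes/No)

Yes

Lab 1 plays Collaborate: E[Collaborate] = 0.3·(-2) + 0.4·(-2) + 0.3·(-2) = -2; E[Race] = -7. Best-responding. ✓
Lab 2 (research lead behind), facing Collaborate: Invest heavily gives 0, Invest lightly gives 6. Proposed Invest lightly is best. ✓
Lab 2 (research lead even), facing Collaborate: Invest heavily gives 9, Invest lightly gives 14. Proposed Invest lightly is best. ✓
Lab 2 (research lead ahead), facing Collaborate: Invest heavily gives -7, Invest lightly gives 12. Proposed Invest lightly is best. ✓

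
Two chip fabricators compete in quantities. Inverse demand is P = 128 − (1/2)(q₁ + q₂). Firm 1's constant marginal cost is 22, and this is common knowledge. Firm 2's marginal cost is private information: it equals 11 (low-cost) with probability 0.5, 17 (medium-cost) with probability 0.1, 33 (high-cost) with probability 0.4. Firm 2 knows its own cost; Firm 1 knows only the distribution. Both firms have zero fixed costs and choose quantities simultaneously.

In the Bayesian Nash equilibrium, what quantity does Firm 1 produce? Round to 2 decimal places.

69.60

Type-c best response for Firm 2: q₂(c) = (128 − c) − q₁/2.
Firm 1 maximizes expected profit; its first-order condition is 128 − q₁ − (1/2)E[q₂] − 22 = 0.
Substituting E[q₂] and solving: E[c₂] = 20.4, so q₁ = (128 − 2·22 + 20.4)/(3/2) = 69.6.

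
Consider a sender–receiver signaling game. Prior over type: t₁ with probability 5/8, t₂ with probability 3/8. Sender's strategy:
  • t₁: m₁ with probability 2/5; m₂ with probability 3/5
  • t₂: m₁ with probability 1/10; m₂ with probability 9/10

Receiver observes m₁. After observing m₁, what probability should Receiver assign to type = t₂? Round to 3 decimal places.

Apply Bayes' rule using the sender's strategy as the likelihood.
P(m₁) = (5/8)·(2/5) + (3/8)·(1/10) = 23/80
P(t₂ | m₁) = ((3/8)·(1/10)) / (23/80) = (3/80) / (23/80) = 3/23

0.130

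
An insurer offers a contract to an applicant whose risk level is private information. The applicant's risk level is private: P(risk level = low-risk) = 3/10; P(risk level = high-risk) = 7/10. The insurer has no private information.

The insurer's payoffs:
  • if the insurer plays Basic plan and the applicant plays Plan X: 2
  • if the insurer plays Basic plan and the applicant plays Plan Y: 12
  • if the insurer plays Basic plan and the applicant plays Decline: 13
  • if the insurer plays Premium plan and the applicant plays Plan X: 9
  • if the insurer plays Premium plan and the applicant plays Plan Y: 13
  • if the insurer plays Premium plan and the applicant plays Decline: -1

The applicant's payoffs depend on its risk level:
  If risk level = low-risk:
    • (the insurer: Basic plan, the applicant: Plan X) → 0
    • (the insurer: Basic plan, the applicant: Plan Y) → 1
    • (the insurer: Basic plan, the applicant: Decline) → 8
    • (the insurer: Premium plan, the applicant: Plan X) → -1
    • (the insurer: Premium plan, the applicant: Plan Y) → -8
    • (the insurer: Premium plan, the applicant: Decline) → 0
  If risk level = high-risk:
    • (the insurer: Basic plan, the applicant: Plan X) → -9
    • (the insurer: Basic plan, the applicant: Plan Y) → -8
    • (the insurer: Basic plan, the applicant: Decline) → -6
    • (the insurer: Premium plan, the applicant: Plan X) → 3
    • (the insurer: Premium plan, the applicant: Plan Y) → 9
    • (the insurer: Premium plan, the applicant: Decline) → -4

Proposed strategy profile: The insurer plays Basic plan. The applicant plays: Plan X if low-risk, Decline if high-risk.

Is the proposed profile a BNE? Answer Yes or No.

No

The insurer plays Basic plan: E[Basic plan] = 3/10·(2) + 7/10·(13) = 97/10; E[Premium plan] = 2. Best-responding. ✓
The applicant (risk level low-risk), facing Basic plan: Plan X gives 0, Plan Y gives 1, Decline gives 8. Proposed Plan X is not best — profitable deviation exists. ✗
The applicant (risk level high-risk), facing Basic plan: Plan X gives -9, Plan Y gives -8, Decline gives -6. Proposed Decline is best. ✓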